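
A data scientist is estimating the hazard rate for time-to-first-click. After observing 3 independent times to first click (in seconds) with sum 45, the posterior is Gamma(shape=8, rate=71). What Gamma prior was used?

Gamma(shape=5, rate=26)

Gamma–exponential conjugacy: posterior shape = α + n, posterior rate = β + Σtᵢ.
So α = 8 − 3 = 5 and β = 71 − 45 = 26.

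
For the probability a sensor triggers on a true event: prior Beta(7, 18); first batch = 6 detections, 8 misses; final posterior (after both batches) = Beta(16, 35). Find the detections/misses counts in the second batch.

Because Beta–binomial updating is additive in the counts, the combined data contributed (α_post−α_prior, β_post−β_prior) successes and failures.
Total across both batches: 16−7=9 detections, 35−18=17 misses.
Subtract the first batch: 9−6=3 detections and 17−8=9 misses.

3 detections and 9 misses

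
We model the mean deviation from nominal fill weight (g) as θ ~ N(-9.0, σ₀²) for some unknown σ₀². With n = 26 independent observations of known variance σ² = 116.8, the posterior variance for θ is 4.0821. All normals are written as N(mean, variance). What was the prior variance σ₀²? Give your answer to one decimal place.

For the Normal–Normal model with known σ², precisions add: τ_n = τ₀ + n/σ².
So 1/σ₀² = 1/4.0821 − 26/116.8 = 0.244972 − 0.222603 = 0.022369.
Hence σ₀² = 1/0.022369 ≈ 44.7.

σ₀² = 44.7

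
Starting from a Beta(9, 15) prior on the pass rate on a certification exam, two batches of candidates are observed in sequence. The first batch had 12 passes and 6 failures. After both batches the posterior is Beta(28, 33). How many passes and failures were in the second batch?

7 passes and 12 failures

Sequential conjugate updates are equivalent to a single update on the pooled data, so total successes = posterior α − prior α and total failures = posterior β − prior β.
Total across both batches: 28−9=19 passes, 33−15=18 failures.
Subtract the first batch: 19−12=7 passes and 18−6=12 failures.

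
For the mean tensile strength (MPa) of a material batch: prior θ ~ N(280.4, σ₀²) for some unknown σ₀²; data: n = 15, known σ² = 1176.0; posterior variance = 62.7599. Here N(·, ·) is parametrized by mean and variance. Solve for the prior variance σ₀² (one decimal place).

σ₀² = 314.6

Posterior precision equals prior precision plus data precision: 1/σ_n² = 1/σ₀² + n/σ².
So 1/σ₀² = 1/62.7599 − 15/1176.0 = 0.015934 − 0.012755 = 0.003179.
Hence σ₀² = 1/0.003179 ≈ 314.6.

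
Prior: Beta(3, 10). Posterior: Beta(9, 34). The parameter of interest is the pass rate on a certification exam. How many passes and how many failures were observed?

A Beta(α, β) prior with s successes and f failures in binomial data gives a Beta(α+s, β+f) posterior.
Match parameters: s=9−3=6, f=34−10=24.

6 passes and 24 failures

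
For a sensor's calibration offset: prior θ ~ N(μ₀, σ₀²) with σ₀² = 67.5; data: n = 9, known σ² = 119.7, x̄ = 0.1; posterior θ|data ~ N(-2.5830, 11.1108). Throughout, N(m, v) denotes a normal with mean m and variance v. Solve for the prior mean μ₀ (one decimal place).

μ₀ = -16.2

With known observation variance, the Normal–Normal posterior has precision τ_n = τ₀ + n/σ² and mean μ_n = (τ₀μ₀ + (n/σ²)x̄)/τ_n.
Here τ₀ = 1/67.5 = 0.014815 and τ_data = 9/119.7 = 0.075188, so τ_n = 0.090003.
Rearranging for μ₀: μ₀ = (μ_n·τ_n − τ_data·x̄)/τ₀ = (-2.5830·0.090003 − 0.075188·0.1) / 0.014815 = -0.239997/0.014815 ≈ -16.2.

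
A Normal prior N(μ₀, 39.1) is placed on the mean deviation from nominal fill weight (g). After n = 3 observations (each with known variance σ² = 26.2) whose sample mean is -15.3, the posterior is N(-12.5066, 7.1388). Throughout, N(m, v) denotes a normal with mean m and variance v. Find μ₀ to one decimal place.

μ₀ = 0.0

With known observation variance, the Normal–Normal posterior has precision τ_n = τ₀ + n/σ² and mean μ_n = (τ₀μ₀ + (n/σ²)x̄)/τ_n.
Here τ₀ = 1/39.1 = 0.025575 and τ_data = 3/26.2 = 0.114504, so τ_n = 0.140079.
Rearranging for μ₀: μ₀ = (μ_n·τ_n − τ_data·x̄)/τ₀ = (-12.5066·0.140079 − 0.114504·-15.3) / 0.025575 = -0.000001/0.025575 ≈ 0.0.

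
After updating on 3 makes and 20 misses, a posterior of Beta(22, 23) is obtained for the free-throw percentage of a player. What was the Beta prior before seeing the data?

Beta is conjugate to the binomial likelihood: posterior = Beta(α+s, β+f).
So α = 22 − 3 = 19 and β = 23 − 20 = 3.

Beta(19, 3)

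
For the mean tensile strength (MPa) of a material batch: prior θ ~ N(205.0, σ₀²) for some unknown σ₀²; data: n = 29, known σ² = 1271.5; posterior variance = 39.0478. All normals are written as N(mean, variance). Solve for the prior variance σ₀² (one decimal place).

For the Normal–Normal model with known σ², precisions add: τ_n = τ₀ + n/σ².
So 1/σ₀² = 1/39.0478 − 29/1271.5 = 0.025610 − 0.022808 = 0.002802.
Hence σ₀² = 1/0.002802 ≈ 356.9.

σ₀² = 356.9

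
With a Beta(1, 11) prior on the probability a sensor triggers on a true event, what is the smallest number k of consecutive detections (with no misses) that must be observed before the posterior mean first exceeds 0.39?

After k detections and 0 misses the posterior is Beta(1+k, 11), with mean (1+k)/(1+11+k).
Set (1+k)/(12+k) > 0.39 and solve: k > (0.39·12 − 1)/(1 − 0.39) = 6.033.
The smallest integer exceeding 6.033 is 7.

k = 7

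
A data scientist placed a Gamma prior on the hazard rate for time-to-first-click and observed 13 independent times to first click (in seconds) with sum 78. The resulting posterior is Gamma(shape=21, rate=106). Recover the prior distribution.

Gamma–exponential conjugacy: posterior shape = α + n, posterior rate = β + Σtᵢ.
So α = 21 − 13 = 8 and β = 106 − 78 = 28.

Gamma(shape=8, rate=28)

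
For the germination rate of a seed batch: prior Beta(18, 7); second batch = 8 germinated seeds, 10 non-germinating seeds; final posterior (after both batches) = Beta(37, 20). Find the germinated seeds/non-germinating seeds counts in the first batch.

Sequential conjugate updates are equivalent to a single update on the pooled data, so total successes = posterior α − prior α and total failures = posterior β − prior β.
Total across both batches: 37−18=19 germinated seeds, 20−7=13 non-germinating seeds.
Subtract the second batch: 19−8=11 germinated seeds and 13−10=3 non-germinating seeds.

11 germinated seeds and 3 non-germinating seeds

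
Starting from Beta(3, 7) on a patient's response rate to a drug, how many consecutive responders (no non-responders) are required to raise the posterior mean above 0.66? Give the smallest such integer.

After k responders and 0 non-responders the posterior is Beta(3+k, 7), with mean (3+k)/(3+7+k).
Set (3+k)/(10+k) > 0.66 and solve: k > (0.66·10 − 3)/(1 − 0.66) = 10.588.
The smallest integer exceeding 10.588 is 11, and checking k=11: (14)/(21) = 0.6667 > 0.66.

k = 11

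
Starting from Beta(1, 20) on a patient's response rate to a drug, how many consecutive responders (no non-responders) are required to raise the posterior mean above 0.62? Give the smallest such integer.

k = 32

After k responders and 0 non-responders the posterior is Beta(1+k, 20), with mean (1+k)/(1+20+k).
Set (1+k)/(21+k) > 0.62 and solve: k > (0.62·21 − 1)/(1 − 0.62) = 31.632.
The smallest integer exceeding 31.632 is 32.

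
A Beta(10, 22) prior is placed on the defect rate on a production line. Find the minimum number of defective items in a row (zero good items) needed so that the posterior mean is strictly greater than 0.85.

After k defective items and 0 good items the posterior is Beta(10+k, 22), with mean (10+k)/(10+22+k).
Set (10+k)/(32+k) > 0.85 and solve: k > (0.85·32 − 10)/(1 − 0.85) = 114.667.
The smallest integer exceeding 114.667 is 115.

k = 115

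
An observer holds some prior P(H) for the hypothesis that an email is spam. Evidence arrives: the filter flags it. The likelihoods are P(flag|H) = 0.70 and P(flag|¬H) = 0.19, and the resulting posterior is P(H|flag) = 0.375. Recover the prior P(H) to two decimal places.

P(H) = 0.14

In odds form, posterior odds = prior odds × likelihood ratio, so prior odds = posterior odds ÷ LR.
Posterior odds = 0.375/(1−0.375) = 0.6000. LR = 0.70/0.19 = 3.6842.
Prior odds = 0.6000/3.6842 = 0.1629, so P(H) = 0.1629/(1+0.1629) ≈ 0.14.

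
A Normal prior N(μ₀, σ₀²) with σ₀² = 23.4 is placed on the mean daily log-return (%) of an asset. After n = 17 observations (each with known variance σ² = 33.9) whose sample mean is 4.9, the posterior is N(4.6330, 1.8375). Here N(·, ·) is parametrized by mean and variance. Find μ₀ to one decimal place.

μ₀ = 1.5

The posterior mean is a precision-weighted average: μ_n = (τ₀μ₀ + τ_data·x̄)/(τ₀+τ_data), with τ₀=1/σ₀² and τ_data=n/σ².
Here τ₀ = 1/23.4 = 0.042735 and τ_data = 17/33.9 = 0.501475, so τ_n = 0.544210.
Rearranging for μ₀: μ₀ = (μ_n·τ_n − τ_data·x̄)/τ₀ = (4.6330·0.544210 − 0.501475·4.9) / 0.042735 = 0.064097/0.042735 ≈ 1.5.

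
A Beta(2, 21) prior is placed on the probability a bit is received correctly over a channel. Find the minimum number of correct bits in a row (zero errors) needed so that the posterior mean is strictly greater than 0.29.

k = 7

After k correct bits and 0 errors the posterior is Beta(2+k, 21), with mean (2+k)/(2+21+k).
Set (2+k)/(23+k) > 0.29 and solve: k > (0.29·23 − 2)/(1 − 0.29) = 6.577.
The smallest integer exceeding 6.577 is 7.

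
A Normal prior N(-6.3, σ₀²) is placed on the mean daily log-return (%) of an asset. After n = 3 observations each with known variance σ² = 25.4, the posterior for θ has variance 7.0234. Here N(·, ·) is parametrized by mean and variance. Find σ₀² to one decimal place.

For the Normal–Normal model with known σ², precisions add: τ_n = τ₀ + n/σ².
So 1/σ₀² = 1/7.0234 − 3/25.4 = 0.142381 − 0.118110 = 0.024271.
Hence σ₀² = 1/0.024271 ≈ 41.2.

σ₀² = 41.2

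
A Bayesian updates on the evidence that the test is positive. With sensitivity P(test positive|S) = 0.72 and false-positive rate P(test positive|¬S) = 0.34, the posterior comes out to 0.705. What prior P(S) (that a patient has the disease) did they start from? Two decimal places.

P(S) = 0.53

Bayes' rule in odds form gives O(S|E) = O(S)·[P(E|S)/P(E|¬S)], hence O(S) = O(S|E)/LR.
Posterior odds = 0.705/(1−0.705) = 2.3898. LR = 0.72/0.34 = 2.1176.
Prior odds = 2.3898/2.1176 = 1.1285, so P(S) = 1.1285/(1+1.1285) ≈ 0.53.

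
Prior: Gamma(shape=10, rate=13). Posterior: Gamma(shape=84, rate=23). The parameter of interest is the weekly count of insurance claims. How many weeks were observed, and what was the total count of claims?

n = 10 weeks with total 74 claims

A Gamma(α, β) prior (rate parametrization) on a Poisson rate with n observations summing to S gives posterior Gamma(α+S, β+n).
Matching: Σxᵢ = 84 − 10 = 74 and n = 23 − 13 = 10.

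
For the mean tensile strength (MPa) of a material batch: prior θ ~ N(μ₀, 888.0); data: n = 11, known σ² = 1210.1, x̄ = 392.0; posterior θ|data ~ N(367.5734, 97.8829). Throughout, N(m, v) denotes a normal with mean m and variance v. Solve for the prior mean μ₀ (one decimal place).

With known observation variance, the Normal–Normal posterior has precision τ_n = τ₀ + n/σ² and mean μ_n = (τ₀μ₀ + (n/σ²)x̄)/τ_n.
Here τ₀ = 1/888.0 = 0.001126 and τ_data = 11/1210.1 = 0.009090, so τ_n = 0.010216.
Rearranging for μ₀: μ₀ = (μ_n·τ_n − τ_data·x̄)/τ₀ = (367.5734·0.010216 − 0.009090·392.0) / 0.001126 = 0.191850/0.001126 ≈ 170.4.

μ₀ = 170.4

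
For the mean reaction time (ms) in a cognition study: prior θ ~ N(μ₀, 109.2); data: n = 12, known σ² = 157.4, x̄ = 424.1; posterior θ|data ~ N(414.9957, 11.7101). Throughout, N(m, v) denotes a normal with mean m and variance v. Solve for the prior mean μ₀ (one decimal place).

μ₀ = 339.2

The posterior mean is a precision-weighted average: μ_n = (τ₀μ₀ + τ_data·x̄)/(τ₀+τ_data), with τ₀=1/σ₀² and τ_data=n/σ².
Here τ₀ = 1/109.2 = 0.009158 and τ_data = 12/157.4 = 0.076239, so τ_n = 0.085397.
Rearranging for μ₀: μ₀ = (μ_n·τ_n − τ_data·x̄)/τ₀ = (414.9957·0.085397 − 0.076239·424.1) / 0.009158 = 3.106428/0.009158 ≈ 339.2.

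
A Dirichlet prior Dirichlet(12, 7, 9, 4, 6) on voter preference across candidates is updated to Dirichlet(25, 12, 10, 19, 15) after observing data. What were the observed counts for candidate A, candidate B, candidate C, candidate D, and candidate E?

For a Dirichlet(α) prior with multinomial counts c, the posterior is Dirichlet(α + c) componentwise.
Counts are posterior − prior componentwise: 25−12=13, 12−7=5, 10−9=1, 19−4=15, 15−6=9.

counts (13, 5, 1, 15, 9)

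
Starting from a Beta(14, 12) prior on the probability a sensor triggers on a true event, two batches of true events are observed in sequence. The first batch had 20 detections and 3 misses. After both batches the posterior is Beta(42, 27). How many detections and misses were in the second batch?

Because Beta–binomial updating is additive in the counts, the combined data contributed (α_post−α_prior, β_post−β_prior) successes and failures.
Total across both batches: 42−14=28 detections, 27−12=15 misses.
Subtract the first batch: 28−20=8 detections and 15−3=12 misses.

8 detections and 12 misses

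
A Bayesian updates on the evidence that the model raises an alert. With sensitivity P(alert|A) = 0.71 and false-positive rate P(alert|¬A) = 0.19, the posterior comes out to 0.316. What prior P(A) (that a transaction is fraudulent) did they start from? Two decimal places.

In odds form, posterior odds = prior odds × likelihood ratio, so prior odds = posterior odds ÷ LR.
Posterior odds = 0.316/(1−0.316) = 0.4620. LR = 0.71/0.19 = 3.7368.
Prior odds = 0.4620/3.7368 = 0.1236, so P(A) = 0.1236/(1+0.1236) ≈ 0.11.

P(A) = 0.11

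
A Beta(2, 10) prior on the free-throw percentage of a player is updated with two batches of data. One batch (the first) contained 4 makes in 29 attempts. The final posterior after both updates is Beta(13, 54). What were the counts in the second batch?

Because Beta–binomial updating is additive in the counts, the combined data contributed (α_post−α_prior, β_post−β_prior) successes and failures.
Total across both batches: 13−2=11 makes, 54−10=44 misses.
Subtract the first batch: 11−4=7 makes and 44−25=19 misses.

7 makes and 19 misses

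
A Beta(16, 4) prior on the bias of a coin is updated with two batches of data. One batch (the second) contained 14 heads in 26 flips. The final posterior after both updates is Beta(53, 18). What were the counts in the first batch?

23 heads and 2 tails

Sequential conjugate updates are equivalent to a single update on the pooled data, so total successes = posterior α − prior α and total failures = posterior β − prior β.
Total across both batches: 53−16=37 heads, 18−4=14 tails.
Subtract the second batch: 37−14=23 heads and 14−12=2 tails.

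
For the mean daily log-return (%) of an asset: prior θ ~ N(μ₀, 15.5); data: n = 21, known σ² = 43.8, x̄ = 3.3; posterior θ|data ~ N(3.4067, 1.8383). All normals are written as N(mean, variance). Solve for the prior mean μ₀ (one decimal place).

μ₀ = 4.2

The posterior mean is a precision-weighted average: μ_n = (τ₀μ₀ + τ_data·x̄)/(τ₀+τ_data), with τ₀=1/σ₀² and τ_data=n/σ².
Here τ₀ = 1/15.5 = 0.064516 and τ_data = 21/43.8 = 0.479452, so τ_n = 0.543968.
Rearranging for μ₀: μ₀ = (μ_n·τ_n − τ_data·x̄)/τ₀ = (3.4067·0.543968 − 0.479452·3.3) / 0.064516 = 0.270944/0.064516 ≈ 4.2.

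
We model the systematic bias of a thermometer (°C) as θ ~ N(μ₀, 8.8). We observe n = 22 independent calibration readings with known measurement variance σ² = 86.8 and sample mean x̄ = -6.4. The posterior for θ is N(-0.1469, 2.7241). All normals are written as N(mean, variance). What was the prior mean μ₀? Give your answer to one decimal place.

μ₀ = 13.8

The posterior mean is a precision-weighted average: μ_n = (τ₀μ₀ + τ_data·x̄)/(τ₀+τ_data), with τ₀=1/σ₀² and τ_data=n/σ².
Here τ₀ = 1/8.8 = 0.113636 and τ_data = 22/86.8 = 0.253456, so τ_n = 0.367092.
Rearranging for μ₀: μ₀ = (μ_n·τ_n − τ_data·x̄)/τ₀ = (-0.1469·0.367092 − 0.253456·-6.4) / 0.113636 = 1.568193/0.113636 ≈ 13.8.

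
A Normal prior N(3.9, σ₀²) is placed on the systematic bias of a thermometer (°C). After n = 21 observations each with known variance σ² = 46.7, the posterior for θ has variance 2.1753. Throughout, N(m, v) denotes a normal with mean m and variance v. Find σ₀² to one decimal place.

For the Normal–Normal model with known σ², precisions add: τ_n = τ₀ + n/σ².
So 1/σ₀² = 1/2.1753 − 21/46.7 = 0.459707 − 0.449679 = 0.010028.
Hence σ₀² = 1/0.010028 ≈ 99.7.

σ₀² = 99.7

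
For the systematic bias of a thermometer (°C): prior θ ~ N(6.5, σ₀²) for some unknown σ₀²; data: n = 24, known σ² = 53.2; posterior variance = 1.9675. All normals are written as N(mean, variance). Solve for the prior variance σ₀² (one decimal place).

For the Normal–Normal model with known σ², precisions add: τ_n = τ₀ + n/σ².
So 1/σ₀² = 1/1.9675 − 24/53.2 = 0.508259 − 0.451128 = 0.057131.
Hence σ₀² = 1/0.057131 ≈ 17.5.

σ₀² = 17.5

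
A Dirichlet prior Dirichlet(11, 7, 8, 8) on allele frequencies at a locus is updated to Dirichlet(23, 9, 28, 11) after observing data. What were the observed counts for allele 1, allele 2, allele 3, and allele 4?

For a Dirichlet(α) prior with multinomial counts c, the posterior is Dirichlet(α + c) componentwise.
Counts are posterior − prior componentwise: 23−11=12, 9−7=2, 28−8=20, 11−8=3.

counts (12, 2, 20, 3)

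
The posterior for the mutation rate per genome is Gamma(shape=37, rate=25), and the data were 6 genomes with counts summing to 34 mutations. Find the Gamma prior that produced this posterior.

Gamma(shape=3, rate=19)

Gamma–Poisson conjugacy: posterior shape = α + Σxᵢ, posterior rate = β + n.
So α = 37 − 34 = 3 and β = 25 − 6 = 19.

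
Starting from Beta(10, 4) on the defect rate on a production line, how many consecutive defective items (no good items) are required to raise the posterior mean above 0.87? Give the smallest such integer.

k = 17

After k defective items and 0 good items the posterior is Beta(10+k, 4), with mean (10+k)/(10+4+k).
Set (10+k)/(14+k) > 0.87 and solve: k > (0.87·14 − 10)/(1 − 0.87) = 16.769.
The smallest integer exceeding 16.769 is 17.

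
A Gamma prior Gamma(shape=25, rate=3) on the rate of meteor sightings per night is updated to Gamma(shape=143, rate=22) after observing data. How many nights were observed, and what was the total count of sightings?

n = 19 nights with total 118 sightings

Gamma–Poisson conjugacy: posterior shape = α + Σxᵢ, posterior rate = β + n.
Matching: Σxᵢ = 143 − 25 = 118 and n = 22 − 3 = 19.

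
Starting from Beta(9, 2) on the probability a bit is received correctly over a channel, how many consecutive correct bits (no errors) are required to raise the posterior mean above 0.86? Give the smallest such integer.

After k correct bits and 0 errors the posterior is Beta(9+k, 2), with mean (9+k)/(9+2+k).
Set (9+k)/(11+k) > 0.86 and solve: k > (0.86·11 − 9)/(1 − 0.86) = 3.286.
The smallest integer exceeding 3.286 is 4.

k = 4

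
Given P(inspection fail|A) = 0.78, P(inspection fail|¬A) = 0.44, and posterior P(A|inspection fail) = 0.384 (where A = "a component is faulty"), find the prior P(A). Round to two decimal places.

P(A) = 0.26

In odds form, posterior odds = prior odds × likelihood ratio, so prior odds = posterior odds ÷ LR.
Posterior odds = 0.384/(1−0.384) = 0.6234. LR = 0.78/0.44 = 1.7727.
Prior odds = 0.6234/1.7727 = 0.3517, so P(A) = 0.3517/(1+0.3517) ≈ 0.26.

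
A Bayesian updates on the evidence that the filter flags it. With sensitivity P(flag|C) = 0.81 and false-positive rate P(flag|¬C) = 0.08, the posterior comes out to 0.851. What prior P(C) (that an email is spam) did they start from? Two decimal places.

In odds form, posterior odds = prior odds × likelihood ratio, so prior odds = posterior odds ÷ LR.
Posterior odds = 0.851/(1−0.851) = 5.7114. LR = 0.81/0.08 = 10.1250.
Prior odds = 5.7114/10.1250 = 0.5641, so P(C) = 0.5641/(1+0.5641) ≈ 0.36.

P(C) = 0.36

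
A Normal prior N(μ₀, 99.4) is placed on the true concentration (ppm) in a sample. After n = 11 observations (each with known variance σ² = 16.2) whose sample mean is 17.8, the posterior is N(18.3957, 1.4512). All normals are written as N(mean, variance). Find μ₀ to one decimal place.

μ₀ = 58.6

The posterior mean is a precision-weighted average: μ_n = (τ₀μ₀ + τ_data·x̄)/(τ₀+τ_data), with τ₀=1/σ₀² and τ_data=n/σ².
Here τ₀ = 1/99.4 = 0.010060 and τ_data = 11/16.2 = 0.679012, so τ_n = 0.689072.
Rearranging for μ₀: μ₀ = (μ_n·τ_n − τ_data·x̄)/τ₀ = (18.3957·0.689072 − 0.679012·17.8) / 0.010060 = 0.589548/0.010060 ≈ 58.6.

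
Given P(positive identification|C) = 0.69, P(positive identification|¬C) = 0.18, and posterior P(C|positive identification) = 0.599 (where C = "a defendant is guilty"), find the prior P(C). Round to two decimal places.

P(C) = 0.28

In odds form, posterior odds = prior odds × likelihood ratio, so prior odds = posterior odds ÷ LR.
Posterior odds = 0.599/(1−0.599) = 1.4938. LR = 0.69/0.18 = 3.8333.
Prior odds = 1.4938/3.8333 = 0.3897, so P(C) = 0.3897/(1+0.3897) ≈ 0.28.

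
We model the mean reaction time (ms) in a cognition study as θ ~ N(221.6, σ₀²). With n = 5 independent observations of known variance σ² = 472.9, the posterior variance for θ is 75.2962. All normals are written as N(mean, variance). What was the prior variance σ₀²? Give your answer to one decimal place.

σ₀² = 369.3

For the Normal–Normal model with known σ², precisions add: τ_n = τ₀ + n/σ².
So 1/σ₀² = 1/75.2962 − 5/472.9 = 0.013281 − 0.010573 = 0.002708.
Hence σ₀² = 1/0.002708 ≈ 369.3.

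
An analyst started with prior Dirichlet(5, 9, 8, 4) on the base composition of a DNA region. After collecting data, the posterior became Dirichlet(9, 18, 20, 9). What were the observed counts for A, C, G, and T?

counts (4, 9, 12, 5)

For a Dirichlet(α) prior with multinomial counts c, the posterior is Dirichlet(α + c) componentwise.
Counts are posterior − prior componentwise: 9−5=4, 18−9=9, 20−8=12, 9−4=5.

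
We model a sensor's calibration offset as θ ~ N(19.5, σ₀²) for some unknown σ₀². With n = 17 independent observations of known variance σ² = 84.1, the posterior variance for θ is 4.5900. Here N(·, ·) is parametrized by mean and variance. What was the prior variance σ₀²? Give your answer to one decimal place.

σ₀² = 63.6

For the Normal–Normal model with known σ², precisions add: τ_n = τ₀ + n/σ².
So 1/σ₀² = 1/4.5900 − 17/84.1 = 0.217865 − 0.202140 = 0.015725.
Hence σ₀² = 1/0.015725 ≈ 63.6.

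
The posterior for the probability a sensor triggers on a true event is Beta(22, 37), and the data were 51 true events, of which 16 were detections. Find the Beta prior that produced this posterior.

Under Beta–binomial conjugacy the posterior parameters are (α+s, β+f).
So α = 22 − 16 = 6 and β = 37 − 35 = 2.

Beta(6, 2)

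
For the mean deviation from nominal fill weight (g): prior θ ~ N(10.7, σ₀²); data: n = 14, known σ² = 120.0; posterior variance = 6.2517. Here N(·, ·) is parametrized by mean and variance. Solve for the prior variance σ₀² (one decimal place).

For the Normal–Normal model with known σ², precisions add: τ_n = τ₀ + n/σ².
So 1/σ₀² = 1/6.2517 − 14/120.0 = 0.159956 − 0.116667 = 0.043289.
Hence σ₀² = 1/0.043289 ≈ 23.1.

σ₀² = 23.1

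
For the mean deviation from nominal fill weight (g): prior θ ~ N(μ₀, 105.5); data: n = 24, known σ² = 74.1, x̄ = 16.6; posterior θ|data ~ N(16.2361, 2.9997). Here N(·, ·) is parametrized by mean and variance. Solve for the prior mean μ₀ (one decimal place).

μ₀ = 3.8

With known observation variance, the Normal–Normal posterior has precision τ_n = τ₀ + n/σ² and mean μ_n = (τ₀μ₀ + (n/σ²)x̄)/τ_n.
Here τ₀ = 1/105.5 = 0.009479 and τ_data = 24/74.1 = 0.323887, so τ_n = 0.333366.
Rearranging for μ₀: μ₀ = (μ_n·τ_n − τ_data·x̄)/τ₀ = (16.2361·0.333366 − 0.323887·16.6) / 0.009479 = 0.036040/0.009479 ≈ 3.8.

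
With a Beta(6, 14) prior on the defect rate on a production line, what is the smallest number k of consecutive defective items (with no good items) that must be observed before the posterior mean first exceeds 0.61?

After k defective items and 0 good items the posterior is Beta(6+k, 14), with mean (6+k)/(6+14+k).
Set (6+k)/(20+k) > 0.61 and solve: k > (0.61·20 − 6)/(1 − 0.61) = 15.897.
The smallest integer exceeding 15.897 is 16.

k = 16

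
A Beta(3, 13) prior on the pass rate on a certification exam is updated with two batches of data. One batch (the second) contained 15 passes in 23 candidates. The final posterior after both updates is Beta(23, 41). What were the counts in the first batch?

Sequential conjugate updates are equivalent to a single update on the pooled data, so total successes = posterior α − prior α and total failures = posterior β − prior β.
Total across both batches: 23−3=20 passes, 41−13=28 failures.
Subtract the second batch: 20−15=5 passes and 28−8=20 failures.

5 passes and 20 failures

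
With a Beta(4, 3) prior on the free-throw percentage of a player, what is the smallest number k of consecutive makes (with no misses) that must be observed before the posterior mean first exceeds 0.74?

After k makes and 0 misses the posterior is Beta(4+k, 3), with mean (4+k)/(4+3+k).
Set (4+k)/(7+k) > 0.74 and solve: k > (0.74·7 − 4)/(1 − 0.74) = 4.538.
The smallest integer exceeding 4.538 is 5.

k = 5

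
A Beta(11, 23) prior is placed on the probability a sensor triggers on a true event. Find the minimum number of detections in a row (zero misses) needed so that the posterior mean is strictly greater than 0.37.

k = 3

After k detections and 0 misses the posterior is Beta(11+k, 23), with mean (11+k)/(11+23+k).
Set (11+k)/(34+k) > 0.37 and solve: k > (0.37·34 − 11)/(1 − 0.37) = 2.508.
The smallest integer exceeding 2.508 is 3, and checking k=3: (14)/(37) = 0.3784 > 0.37.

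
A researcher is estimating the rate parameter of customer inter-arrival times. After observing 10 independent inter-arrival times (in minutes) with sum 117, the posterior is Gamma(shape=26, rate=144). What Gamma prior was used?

Gamma(shape=16, rate=27)

Gamma–exponential conjugacy: posterior shape = α + n, posterior rate = β + Σtᵢ.
So α = 26 − 10 = 16 and β = 144 − 117 = 27.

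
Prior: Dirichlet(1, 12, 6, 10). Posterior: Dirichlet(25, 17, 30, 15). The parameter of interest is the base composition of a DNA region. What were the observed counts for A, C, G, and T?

counts (24, 5, 24, 5)

For a Dirichlet(α) prior with multinomial counts c, the posterior is Dirichlet(α + c) componentwise.
Counts are posterior − prior componentwise: 25−1=24, 17−12=5, 30−6=24, 15−10=5.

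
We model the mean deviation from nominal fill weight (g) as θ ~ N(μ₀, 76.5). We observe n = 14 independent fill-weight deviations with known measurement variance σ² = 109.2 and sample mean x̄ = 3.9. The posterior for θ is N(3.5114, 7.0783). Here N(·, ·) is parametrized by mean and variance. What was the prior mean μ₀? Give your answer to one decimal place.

μ₀ = -0.3

The posterior mean is a precision-weighted average: μ_n = (τ₀μ₀ + τ_data·x̄)/(τ₀+τ_data), with τ₀=1/σ₀² and τ_data=n/σ².
Here τ₀ = 1/76.5 = 0.013072 and τ_data = 14/109.2 = 0.128205, so τ_n = 0.141277.
Rearranging for μ₀: μ₀ = (μ_n·τ_n − τ_data·x̄)/τ₀ = (3.5114·0.141277 − 0.128205·3.9) / 0.013072 = -0.003919/0.013072 ≈ -0.3.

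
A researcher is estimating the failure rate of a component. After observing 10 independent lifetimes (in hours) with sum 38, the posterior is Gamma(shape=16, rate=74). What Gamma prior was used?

Gamma(shape=6, rate=36)

Gamma–exponential conjugacy: posterior shape = α + n, posterior rate = β + Σtᵢ.
So α = 16 − 10 = 6 and β = 74 − 38 = 36.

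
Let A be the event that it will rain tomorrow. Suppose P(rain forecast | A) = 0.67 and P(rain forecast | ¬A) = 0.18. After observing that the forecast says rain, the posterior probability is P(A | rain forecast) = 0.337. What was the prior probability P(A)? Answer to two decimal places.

In odds form, posterior odds = prior odds × likelihood ratio, so prior odds = posterior odds ÷ LR.
Posterior odds = 0.337/(1−0.337) = 0.5083. LR = 0.67/0.18 = 3.7222.
Prior odds = 0.5083/3.7222 = 0.1366, so P(A) = 0.1366/(1+0.1366) ≈ 0.12.

P(A) = 0.12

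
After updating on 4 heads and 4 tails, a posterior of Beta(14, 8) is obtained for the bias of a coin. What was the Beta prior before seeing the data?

A Beta(α, β) prior with s successes and f failures in binomial data gives a Beta(α+s, β+f) posterior.
Subtract the data counts: 14−4=10, 8−4=4.

Beta(10, 4)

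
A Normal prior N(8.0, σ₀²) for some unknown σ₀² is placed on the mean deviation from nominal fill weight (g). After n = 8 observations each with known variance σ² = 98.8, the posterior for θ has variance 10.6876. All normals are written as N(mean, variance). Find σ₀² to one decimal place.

σ₀² = 79.4

For the Normal–Normal model with known σ², precisions add: τ_n = τ₀ + n/σ².
So 1/σ₀² = 1/10.6876 − 8/98.8 = 0.093566 − 0.080972 = 0.012594.
Hence σ₀² = 1/0.012594 ≈ 79.4.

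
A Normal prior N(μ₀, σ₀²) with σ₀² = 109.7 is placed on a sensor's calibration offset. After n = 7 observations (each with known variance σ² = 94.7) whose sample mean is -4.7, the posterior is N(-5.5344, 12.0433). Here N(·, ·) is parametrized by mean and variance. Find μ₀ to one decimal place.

With known observation variance, the Normal–Normal posterior has precision τ_n = τ₀ + n/σ² and mean μ_n = (τ₀μ₀ + (n/σ²)x̄)/τ_n.
Here τ₀ = 1/109.7 = 0.009116 and τ_data = 7/94.7 = 0.073918, so τ_n = 0.083034.
Rearranging for μ₀: μ₀ = (μ_n·τ_n − τ_data·x̄)/τ₀ = (-5.5344·0.083034 − 0.073918·-4.7) / 0.009116 = -0.112129/0.009116 ≈ -12.3.

μ₀ = -12.3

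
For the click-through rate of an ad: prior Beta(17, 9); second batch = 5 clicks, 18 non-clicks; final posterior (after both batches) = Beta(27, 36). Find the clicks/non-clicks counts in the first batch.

5 clicks and 9 non-clicks

Sequential conjugate updates are equivalent to a single update on the pooled data, so total successes = posterior α − prior α and total failures = posterior β − prior β.
Total across both batches: 27−17=10 clicks, 36−9=27 non-clicks.
Subtract the second batch: 10−5=5 clicks and 27−18=9 non-clicks.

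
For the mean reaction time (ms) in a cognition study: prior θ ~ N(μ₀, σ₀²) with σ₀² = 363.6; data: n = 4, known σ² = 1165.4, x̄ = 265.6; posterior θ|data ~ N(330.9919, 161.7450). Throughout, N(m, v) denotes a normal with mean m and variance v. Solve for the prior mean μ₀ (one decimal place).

With known observation variance, the Normal–Normal posterior has precision τ_n = τ₀ + n/σ² and mean μ_n = (τ₀μ₀ + (n/σ²)x̄)/τ_n.
Here τ₀ = 1/363.6 = 0.002750 and τ_data = 4/1165.4 = 0.003432, so τ_n = 0.006182.
Rearranging for μ₀: μ₀ = (μ_n·τ_n − τ_data·x̄)/τ₀ = (330.9919·0.006182 − 0.003432·265.6) / 0.002750 = 1.134653/0.002750 ≈ 412.6.

μ₀ = 412.6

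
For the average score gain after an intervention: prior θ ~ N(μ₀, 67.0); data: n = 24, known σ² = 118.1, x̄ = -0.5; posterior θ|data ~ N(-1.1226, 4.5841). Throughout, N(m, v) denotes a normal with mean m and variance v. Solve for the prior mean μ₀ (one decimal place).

With known observation variance, the Normal–Normal posterior has precision τ_n = τ₀ + n/σ² and mean μ_n = (τ₀μ₀ + (n/σ²)x̄)/τ_n.
Here τ₀ = 1/67.0 = 0.014925 and τ_data = 24/118.1 = 0.203218, so τ_n = 0.218143.
Rearranging for μ₀: μ₀ = (μ_n·τ_n − τ_data·x̄)/τ₀ = (-1.1226·0.218143 − 0.203218·-0.5) / 0.014925 = -0.143278/0.014925 ≈ -9.6.

μ₀ = -9.6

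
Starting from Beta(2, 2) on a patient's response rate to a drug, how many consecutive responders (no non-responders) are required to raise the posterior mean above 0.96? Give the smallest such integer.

k = 47

After k responders and 0 non-responders the posterior is Beta(2+k, 2), with mean (2+k)/(2+2+k).
Set (2+k)/(4+k) > 0.96 and solve: k > (0.96·4 − 2)/(1 − 0.96) = 46.000.
The smallest integer exceeding 46.000 is 47.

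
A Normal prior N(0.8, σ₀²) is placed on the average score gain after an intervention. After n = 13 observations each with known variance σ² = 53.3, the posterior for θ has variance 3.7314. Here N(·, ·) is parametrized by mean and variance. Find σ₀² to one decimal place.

Posterior precision equals prior precision plus data precision: 1/σ_n² = 1/σ₀² + n/σ².
So 1/σ₀² = 1/3.7314 − 13/53.3 = 0.267996 − 0.243902 = 0.024094.
Hence σ₀² = 1/0.024094 ≈ 41.5.

σ₀² = 41.5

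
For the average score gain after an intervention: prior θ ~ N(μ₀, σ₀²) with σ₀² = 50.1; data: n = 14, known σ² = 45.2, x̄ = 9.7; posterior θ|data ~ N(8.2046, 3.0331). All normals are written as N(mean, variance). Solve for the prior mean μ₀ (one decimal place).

The posterior mean is a precision-weighted average: μ_n = (τ₀μ₀ + τ_data·x̄)/(τ₀+τ_data), with τ₀=1/σ₀² and τ_data=n/σ².
Here τ₀ = 1/50.1 = 0.019960 and τ_data = 14/45.2 = 0.309735, so τ_n = 0.329695.
Rearranging for μ₀: μ₀ = (μ_n·τ_n − τ_data·x̄)/τ₀ = (8.2046·0.329695 − 0.309735·9.7) / 0.019960 = -0.299414/0.019960 ≈ -15.0.

μ₀ = -15.0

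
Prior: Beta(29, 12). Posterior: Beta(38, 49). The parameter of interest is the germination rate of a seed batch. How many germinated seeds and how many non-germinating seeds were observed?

9 germinated seeds and 37 non-germinating seeds

Under Beta–binomial conjugacy the posterior parameters are (α+s, β+f).
So s = 38 − 29 = 9 and f = 49 − 12 = 37.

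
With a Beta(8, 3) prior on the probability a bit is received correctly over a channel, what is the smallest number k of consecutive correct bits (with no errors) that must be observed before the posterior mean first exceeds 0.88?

After k correct bits and 0 errors the posterior is Beta(8+k, 3), with mean (8+k)/(8+3+k).
Set (8+k)/(11+k) > 0.88 and solve: k > (0.88·11 − 8)/(1 − 0.88) = 14.000.
The smallest integer exceeding 14.000 is 15.

k = 15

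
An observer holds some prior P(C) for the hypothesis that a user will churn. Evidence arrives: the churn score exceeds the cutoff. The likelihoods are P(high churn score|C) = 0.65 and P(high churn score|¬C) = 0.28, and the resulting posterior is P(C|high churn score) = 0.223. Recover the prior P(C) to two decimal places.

In odds form, posterior odds = prior odds × likelihood ratio, so prior odds = posterior odds ÷ LR.
Posterior odds = 0.223/(1−0.223) = 0.2870. LR = 0.65/0.28 = 2.3214.
Prior odds = 0.2870/2.3214 = 0.1236, so P(C) = 0.1236/(1+0.1236) ≈ 0.11.

P(C) = 0.11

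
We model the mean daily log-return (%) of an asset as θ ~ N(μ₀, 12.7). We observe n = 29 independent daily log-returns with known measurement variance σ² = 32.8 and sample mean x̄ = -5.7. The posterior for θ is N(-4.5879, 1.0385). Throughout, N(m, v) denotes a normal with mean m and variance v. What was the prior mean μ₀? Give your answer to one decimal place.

With known observation variance, the Normal–Normal posterior has precision τ_n = τ₀ + n/σ² and mean μ_n = (τ₀μ₀ + (n/σ²)x̄)/τ_n.
Here τ₀ = 1/12.7 = 0.078740 and τ_data = 29/32.8 = 0.884146, so τ_n = 0.962886.
Rearranging for μ₀: μ₀ = (μ_n·τ_n − τ_data·x̄)/τ₀ = (-4.5879·0.962886 − 0.884146·-5.7) / 0.078740 = 0.622008/0.078740 ≈ 7.9.

μ₀ = 7.9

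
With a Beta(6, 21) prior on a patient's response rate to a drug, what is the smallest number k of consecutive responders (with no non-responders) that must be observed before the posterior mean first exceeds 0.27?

k = 2

After k responders and 0 non-responders the posterior is Beta(6+k, 21), with mean (6+k)/(6+21+k).
Set (6+k)/(27+k) > 0.27 and solve: k > (0.27·27 − 6)/(1 − 0.27) = 1.767.
The smallest integer exceeding 1.767 is 2, and checking k=2: (8)/(29) = 0.2759 > 0.27.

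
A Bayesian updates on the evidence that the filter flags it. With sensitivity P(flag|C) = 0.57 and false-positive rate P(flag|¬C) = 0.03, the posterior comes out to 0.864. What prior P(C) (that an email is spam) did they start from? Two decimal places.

P(C) = 0.25

In odds form, posterior odds = prior odds × likelihood ratio, so prior odds = posterior odds ÷ LR.
Posterior odds = 0.864/(1−0.864) = 6.3529. LR = 0.57/0.03 = 19.0000.
Prior odds = 6.3529/19.0000 = 0.3344, so P(C) = 0.3344/(1+0.3344) ≈ 0.25.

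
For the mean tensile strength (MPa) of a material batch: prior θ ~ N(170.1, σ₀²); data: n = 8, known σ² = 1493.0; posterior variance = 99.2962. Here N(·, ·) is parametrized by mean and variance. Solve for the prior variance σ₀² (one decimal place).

For the Normal–Normal model with known σ², precisions add: τ_n = τ₀ + n/σ².
So 1/σ₀² = 1/99.2962 − 8/1493.0 = 0.010071 − 0.005358 = 0.004713.
Hence σ₀² = 1/0.004713 ≈ 212.2.

σ₀² = 212.2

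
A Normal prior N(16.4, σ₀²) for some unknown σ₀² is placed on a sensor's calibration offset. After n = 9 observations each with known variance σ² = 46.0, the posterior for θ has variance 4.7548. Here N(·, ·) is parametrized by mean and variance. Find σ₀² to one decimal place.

For the Normal–Normal model with known σ², precisions add: τ_n = τ₀ + n/σ².
So 1/σ₀² = 1/4.7548 − 9/46.0 = 0.210314 − 0.195652 = 0.014662.
Hence σ₀² = 1/0.014662 ≈ 68.2.

σ₀² = 68.2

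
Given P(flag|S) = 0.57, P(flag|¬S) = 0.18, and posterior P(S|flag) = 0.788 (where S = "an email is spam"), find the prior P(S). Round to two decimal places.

In odds form, posterior odds = prior odds × likelihood ratio, so prior odds = posterior odds ÷ LR.
Posterior odds = 0.788/(1−0.788) = 3.7170. LR = 0.57/0.18 = 3.1667.
Prior odds = 3.7170/3.1667 = 1.1738, so P(S) = 1.1738/(1+1.1738) ≈ 0.54.

P(S) = 0.54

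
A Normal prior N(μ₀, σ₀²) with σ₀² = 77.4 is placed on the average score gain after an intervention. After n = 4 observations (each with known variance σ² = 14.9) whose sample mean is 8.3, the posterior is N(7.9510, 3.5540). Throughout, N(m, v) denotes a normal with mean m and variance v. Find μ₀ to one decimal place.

μ₀ = 0.7

With known observation variance, the Normal–Normal posterior has precision τ_n = τ₀ + n/σ² and mean μ_n = (τ₀μ₀ + (n/σ²)x̄)/τ_n.
Here τ₀ = 1/77.4 = 0.012920 and τ_data = 4/14.9 = 0.268456, so τ_n = 0.281376.
Rearranging for μ₀: μ₀ = (μ_n·τ_n − τ_data·x̄)/τ₀ = (7.9510·0.281376 − 0.268456·8.3) / 0.012920 = 0.009036/0.012920 ≈ 0.7.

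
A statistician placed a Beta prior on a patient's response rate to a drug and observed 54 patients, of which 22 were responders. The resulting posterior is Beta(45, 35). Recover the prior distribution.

A Beta(a, b) prior with s successes and f failures in binomial data gives a Beta(a+s, b+f) posterior.
Subtract the data counts: 45−22=23, 35−32=3.

Beta(23, 3)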